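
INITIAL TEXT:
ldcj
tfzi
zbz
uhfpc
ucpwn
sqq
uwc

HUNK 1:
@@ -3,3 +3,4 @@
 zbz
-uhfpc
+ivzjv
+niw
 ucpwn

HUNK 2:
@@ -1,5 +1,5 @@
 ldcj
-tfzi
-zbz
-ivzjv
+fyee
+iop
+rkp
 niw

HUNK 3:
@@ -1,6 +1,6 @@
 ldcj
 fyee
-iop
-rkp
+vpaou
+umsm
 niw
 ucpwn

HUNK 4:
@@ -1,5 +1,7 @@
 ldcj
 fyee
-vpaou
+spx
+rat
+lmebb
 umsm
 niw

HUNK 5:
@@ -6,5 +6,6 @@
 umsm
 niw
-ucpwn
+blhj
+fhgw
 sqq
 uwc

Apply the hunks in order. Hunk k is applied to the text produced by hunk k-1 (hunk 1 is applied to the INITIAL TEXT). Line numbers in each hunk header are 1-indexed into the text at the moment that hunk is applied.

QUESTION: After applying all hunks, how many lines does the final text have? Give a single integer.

Answer: 11

Derivation:
Hunk 1: at line 3 remove [uhfpc] add [ivzjv,niw] -> 8 lines: ldcj tfzi zbz ivzjv niw ucpwn sqq uwc
Hunk 2: at line 1 remove [tfzi,zbz,ivzjv] add [fyee,iop,rkp] -> 8 lines: ldcj fyee iop rkp niw ucpwn sqq uwc
Hunk 3: at line 1 remove [iop,rkp] add [vpaou,umsm] -> 8 lines: ldcj fyee vpaou umsm niw ucpwn sqq uwc
Hunk 4: at line 1 remove [vpaou] add [spx,rat,lmebb] -> 10 lines: ldcj fyee spx rat lmebb umsm niw ucpwn sqq uwc
Hunk 5: at line 6 remove [ucpwn] add [blhj,fhgw] -> 11 lines: ldcj fyee spx rat lmebb umsm niw blhj fhgw sqq uwc
Final line count: 11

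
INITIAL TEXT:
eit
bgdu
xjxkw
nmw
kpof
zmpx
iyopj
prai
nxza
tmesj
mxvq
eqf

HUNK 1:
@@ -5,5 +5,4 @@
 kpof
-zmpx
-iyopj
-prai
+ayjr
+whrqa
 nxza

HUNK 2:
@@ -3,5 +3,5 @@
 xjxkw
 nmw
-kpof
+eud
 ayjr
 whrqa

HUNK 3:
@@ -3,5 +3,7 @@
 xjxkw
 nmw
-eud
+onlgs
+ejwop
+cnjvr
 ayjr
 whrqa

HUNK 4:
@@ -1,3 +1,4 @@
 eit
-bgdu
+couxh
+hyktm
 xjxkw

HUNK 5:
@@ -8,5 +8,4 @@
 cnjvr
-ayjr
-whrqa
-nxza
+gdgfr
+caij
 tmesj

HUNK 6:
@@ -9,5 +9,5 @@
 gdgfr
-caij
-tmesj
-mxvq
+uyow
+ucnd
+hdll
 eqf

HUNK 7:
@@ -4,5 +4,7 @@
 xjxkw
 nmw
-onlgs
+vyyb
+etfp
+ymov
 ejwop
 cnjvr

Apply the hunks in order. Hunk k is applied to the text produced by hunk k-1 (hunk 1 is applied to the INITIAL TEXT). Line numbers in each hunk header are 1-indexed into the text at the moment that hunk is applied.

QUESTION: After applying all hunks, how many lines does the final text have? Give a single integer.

Answer: 15

Derivation:
Hunk 1: at line 5 remove [zmpx,iyopj,prai] add [ayjr,whrqa] -> 11 lines: eit bgdu xjxkw nmw kpof ayjr whrqa nxza tmesj mxvq eqf
Hunk 2: at line 3 remove [kpof] add [eud] -> 11 lines: eit bgdu xjxkw nmw eud ayjr whrqa nxza tmesj mxvq eqf
Hunk 3: at line 3 remove [eud] add [onlgs,ejwop,cnjvr] -> 13 lines: eit bgdu xjxkw nmw onlgs ejwop cnjvr ayjr whrqa nxza tmesj mxvq eqf
Hunk 4: at line 1 remove [bgdu] add [couxh,hyktm] -> 14 lines: eit couxh hyktm xjxkw nmw onlgs ejwop cnjvr ayjr whrqa nxza tmesj mxvq eqf
Hunk 5: at line 8 remove [ayjr,whrqa,nxza] add [gdgfr,caij] -> 13 lines: eit couxh hyktm xjxkw nmw onlgs ejwop cnjvr gdgfr caij tmesj mxvq eqf
Hunk 6: at line 9 remove [caij,tmesj,mxvq] add [uyow,ucnd,hdll] -> 13 lines: eit couxh hyktm xjxkw nmw onlgs ejwop cnjvr gdgfr uyow ucnd hdll eqf
Hunk 7: at line 4 remove [onlgs] add [vyyb,etfp,ymov] -> 15 lines: eit couxh hyktm xjxkw nmw vyyb etfp ymov ejwop cnjvr gdgfr uyow ucnd hdll eqf
Final line count: 15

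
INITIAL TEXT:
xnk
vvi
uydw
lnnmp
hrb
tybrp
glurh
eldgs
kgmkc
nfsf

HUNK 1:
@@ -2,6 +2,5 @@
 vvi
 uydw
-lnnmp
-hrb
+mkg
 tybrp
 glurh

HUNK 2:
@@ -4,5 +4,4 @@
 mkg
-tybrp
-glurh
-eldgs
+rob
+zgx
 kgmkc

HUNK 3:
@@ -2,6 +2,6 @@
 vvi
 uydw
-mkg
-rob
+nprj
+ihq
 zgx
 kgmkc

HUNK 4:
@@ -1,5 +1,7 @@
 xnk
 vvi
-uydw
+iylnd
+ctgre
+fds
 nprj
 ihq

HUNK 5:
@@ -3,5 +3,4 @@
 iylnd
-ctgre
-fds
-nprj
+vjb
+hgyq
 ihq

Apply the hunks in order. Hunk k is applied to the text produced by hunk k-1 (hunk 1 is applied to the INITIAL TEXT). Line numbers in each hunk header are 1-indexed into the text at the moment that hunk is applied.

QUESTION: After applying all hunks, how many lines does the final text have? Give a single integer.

Answer: 9

Derivation:
Hunk 1: at line 2 remove [lnnmp,hrb] add [mkg] -> 9 lines: xnk vvi uydw mkg tybrp glurh eldgs kgmkc nfsf
Hunk 2: at line 4 remove [tybrp,glurh,eldgs] add [rob,zgx] -> 8 lines: xnk vvi uydw mkg rob zgx kgmkc nfsf
Hunk 3: at line 2 remove [mkg,rob] add [nprj,ihq] -> 8 lines: xnk vvi uydw nprj ihq zgx kgmkc nfsf
Hunk 4: at line 1 remove [uydw] add [iylnd,ctgre,fds] -> 10 lines: xnk vvi iylnd ctgre fds nprj ihq zgx kgmkc nfsf
Hunk 5: at line 3 remove [ctgre,fds,nprj] add [vjb,hgyq] -> 9 lines: xnk vvi iylnd vjb hgyq ihq zgx kgmkc nfsf
Final line count: 9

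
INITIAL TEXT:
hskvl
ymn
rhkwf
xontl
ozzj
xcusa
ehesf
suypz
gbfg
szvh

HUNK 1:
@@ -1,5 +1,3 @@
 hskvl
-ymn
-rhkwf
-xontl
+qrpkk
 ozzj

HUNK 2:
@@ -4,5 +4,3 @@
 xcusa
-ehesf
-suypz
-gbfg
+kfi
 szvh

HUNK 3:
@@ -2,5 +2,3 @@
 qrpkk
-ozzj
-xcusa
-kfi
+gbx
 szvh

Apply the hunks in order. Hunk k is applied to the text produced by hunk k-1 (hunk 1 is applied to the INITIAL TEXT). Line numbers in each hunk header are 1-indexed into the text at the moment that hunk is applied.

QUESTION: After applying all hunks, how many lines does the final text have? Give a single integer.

Answer: 4

Derivation:
Hunk 1: at line 1 remove [ymn,rhkwf,xontl] add [qrpkk] -> 8 lines: hskvl qrpkk ozzj xcusa ehesf suypz gbfg szvh
Hunk 2: at line 4 remove [ehesf,suypz,gbfg] add [kfi] -> 6 lines: hskvl qrpkk ozzj xcusa kfi szvh
Hunk 3: at line 2 remove [ozzj,xcusa,kfi] add [gbx] -> 4 lines: hskvl qrpkk gbx szvh
Final line count: 4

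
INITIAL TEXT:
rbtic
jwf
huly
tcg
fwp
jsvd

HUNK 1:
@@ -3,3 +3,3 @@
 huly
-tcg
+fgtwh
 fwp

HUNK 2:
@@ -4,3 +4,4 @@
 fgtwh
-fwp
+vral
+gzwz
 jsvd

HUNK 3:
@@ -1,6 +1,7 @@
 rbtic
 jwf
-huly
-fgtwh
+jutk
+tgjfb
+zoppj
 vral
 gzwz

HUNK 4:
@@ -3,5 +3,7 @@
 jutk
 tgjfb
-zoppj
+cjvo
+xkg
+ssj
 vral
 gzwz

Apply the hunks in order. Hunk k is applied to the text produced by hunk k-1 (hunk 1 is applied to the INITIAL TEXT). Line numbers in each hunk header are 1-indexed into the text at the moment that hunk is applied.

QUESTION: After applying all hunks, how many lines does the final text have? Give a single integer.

Hunk 1: at line 3 remove [tcg] add [fgtwh] -> 6 lines: rbtic jwf huly fgtwh fwp jsvd
Hunk 2: at line 4 remove [fwp] add [vral,gzwz] -> 7 lines: rbtic jwf huly fgtwh vral gzwz jsvd
Hunk 3: at line 1 remove [huly,fgtwh] add [jutk,tgjfb,zoppj] -> 8 lines: rbtic jwf jutk tgjfb zoppj vral gzwz jsvd
Hunk 4: at line 3 remove [zoppj] add [cjvo,xkg,ssj] -> 10 lines: rbtic jwf jutk tgjfb cjvo xkg ssj vral gzwz jsvd
Final line count: 10

Answer: 10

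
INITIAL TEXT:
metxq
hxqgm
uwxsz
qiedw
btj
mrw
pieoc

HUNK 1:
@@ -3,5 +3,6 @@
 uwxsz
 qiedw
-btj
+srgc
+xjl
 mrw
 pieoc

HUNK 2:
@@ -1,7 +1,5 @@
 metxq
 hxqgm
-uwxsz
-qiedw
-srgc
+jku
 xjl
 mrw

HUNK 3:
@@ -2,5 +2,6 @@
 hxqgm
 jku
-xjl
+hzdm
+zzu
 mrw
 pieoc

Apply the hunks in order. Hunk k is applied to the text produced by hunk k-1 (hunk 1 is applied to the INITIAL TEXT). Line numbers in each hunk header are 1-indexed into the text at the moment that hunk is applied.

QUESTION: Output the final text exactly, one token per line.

Hunk 1: at line 3 remove [btj] add [srgc,xjl] -> 8 lines: metxq hxqgm uwxsz qiedw srgc xjl mrw pieoc
Hunk 2: at line 1 remove [uwxsz,qiedw,srgc] add [jku] -> 6 lines: metxq hxqgm jku xjl mrw pieoc
Hunk 3: at line 2 remove [xjl] add [hzdm,zzu] -> 7 lines: metxq hxqgm jku hzdm zzu mrw pieoc

Answer: metxq
hxqgm
jku
hzdm
zzu
mrw
pieoc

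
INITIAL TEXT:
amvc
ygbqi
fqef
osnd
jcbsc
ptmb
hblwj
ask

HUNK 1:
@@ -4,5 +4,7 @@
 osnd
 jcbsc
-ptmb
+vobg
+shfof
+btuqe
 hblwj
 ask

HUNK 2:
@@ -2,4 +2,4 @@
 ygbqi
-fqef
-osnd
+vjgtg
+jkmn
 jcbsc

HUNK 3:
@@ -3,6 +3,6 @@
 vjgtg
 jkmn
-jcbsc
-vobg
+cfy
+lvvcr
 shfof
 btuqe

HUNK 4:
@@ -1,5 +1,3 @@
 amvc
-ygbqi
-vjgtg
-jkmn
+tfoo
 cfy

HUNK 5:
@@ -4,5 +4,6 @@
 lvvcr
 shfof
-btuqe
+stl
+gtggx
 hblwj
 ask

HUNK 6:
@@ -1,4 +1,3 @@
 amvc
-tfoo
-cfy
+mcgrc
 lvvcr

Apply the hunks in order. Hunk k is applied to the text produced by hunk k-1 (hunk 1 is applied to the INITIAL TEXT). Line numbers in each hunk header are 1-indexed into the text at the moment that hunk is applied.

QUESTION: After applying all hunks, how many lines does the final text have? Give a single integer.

Answer: 8

Derivation:
Hunk 1: at line 4 remove [ptmb] add [vobg,shfof,btuqe] -> 10 lines: amvc ygbqi fqef osnd jcbsc vobg shfof btuqe hblwj ask
Hunk 2: at line 2 remove [fqef,osnd] add [vjgtg,jkmn] -> 10 lines: amvc ygbqi vjgtg jkmn jcbsc vobg shfof btuqe hblwj ask
Hunk 3: at line 3 remove [jcbsc,vobg] add [cfy,lvvcr] -> 10 lines: amvc ygbqi vjgtg jkmn cfy lvvcr shfof btuqe hblwj ask
Hunk 4: at line 1 remove [ygbqi,vjgtg,jkmn] add [tfoo] -> 8 lines: amvc tfoo cfy lvvcr shfof btuqe hblwj ask
Hunk 5: at line 4 remove [btuqe] add [stl,gtggx] -> 9 lines: amvc tfoo cfy lvvcr shfof stl gtggx hblwj ask
Hunk 6: at line 1 remove [tfoo,cfy] add [mcgrc] -> 8 lines: amvc mcgrc lvvcr shfof stl gtggx hblwj ask
Final line count: 8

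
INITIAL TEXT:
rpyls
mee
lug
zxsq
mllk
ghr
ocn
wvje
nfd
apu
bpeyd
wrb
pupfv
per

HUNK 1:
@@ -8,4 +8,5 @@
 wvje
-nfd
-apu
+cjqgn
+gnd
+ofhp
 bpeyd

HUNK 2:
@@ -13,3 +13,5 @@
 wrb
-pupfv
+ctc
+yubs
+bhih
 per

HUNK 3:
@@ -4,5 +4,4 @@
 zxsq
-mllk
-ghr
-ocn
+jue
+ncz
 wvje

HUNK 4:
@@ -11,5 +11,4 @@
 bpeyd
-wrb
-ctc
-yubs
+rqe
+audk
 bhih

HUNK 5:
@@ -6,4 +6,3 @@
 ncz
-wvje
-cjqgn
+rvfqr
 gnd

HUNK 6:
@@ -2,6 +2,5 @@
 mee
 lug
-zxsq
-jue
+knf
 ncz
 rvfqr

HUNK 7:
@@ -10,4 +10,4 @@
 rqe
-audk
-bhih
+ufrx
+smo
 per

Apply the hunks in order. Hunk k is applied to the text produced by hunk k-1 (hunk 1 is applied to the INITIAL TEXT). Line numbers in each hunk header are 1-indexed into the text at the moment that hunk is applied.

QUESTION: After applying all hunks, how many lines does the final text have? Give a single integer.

Answer: 13

Derivation:
Hunk 1: at line 8 remove [nfd,apu] add [cjqgn,gnd,ofhp] -> 15 lines: rpyls mee lug zxsq mllk ghr ocn wvje cjqgn gnd ofhp bpeyd wrb pupfv per
Hunk 2: at line 13 remove [pupfv] add [ctc,yubs,bhih] -> 17 lines: rpyls mee lug zxsq mllk ghr ocn wvje cjqgn gnd ofhp bpeyd wrb ctc yubs bhih per
Hunk 3: at line 4 remove [mllk,ghr,ocn] add [jue,ncz] -> 16 lines: rpyls mee lug zxsq jue ncz wvje cjqgn gnd ofhp bpeyd wrb ctc yubs bhih per
Hunk 4: at line 11 remove [wrb,ctc,yubs] add [rqe,audk] -> 15 lines: rpyls mee lug zxsq jue ncz wvje cjqgn gnd ofhp bpeyd rqe audk bhih per
Hunk 5: at line 6 remove [wvje,cjqgn] add [rvfqr] -> 14 lines: rpyls mee lug zxsq jue ncz rvfqr gnd ofhp bpeyd rqe audk bhih per
Hunk 6: at line 2 remove [zxsq,jue] add [knf] -> 13 lines: rpyls mee lug knf ncz rvfqr gnd ofhp bpeyd rqe audk bhih per
Hunk 7: at line 10 remove [audk,bhih] add [ufrx,smo] -> 13 lines: rpyls mee lug knf ncz rvfqr gnd ofhp bpeyd rqe ufrx smo per
Final line count: 13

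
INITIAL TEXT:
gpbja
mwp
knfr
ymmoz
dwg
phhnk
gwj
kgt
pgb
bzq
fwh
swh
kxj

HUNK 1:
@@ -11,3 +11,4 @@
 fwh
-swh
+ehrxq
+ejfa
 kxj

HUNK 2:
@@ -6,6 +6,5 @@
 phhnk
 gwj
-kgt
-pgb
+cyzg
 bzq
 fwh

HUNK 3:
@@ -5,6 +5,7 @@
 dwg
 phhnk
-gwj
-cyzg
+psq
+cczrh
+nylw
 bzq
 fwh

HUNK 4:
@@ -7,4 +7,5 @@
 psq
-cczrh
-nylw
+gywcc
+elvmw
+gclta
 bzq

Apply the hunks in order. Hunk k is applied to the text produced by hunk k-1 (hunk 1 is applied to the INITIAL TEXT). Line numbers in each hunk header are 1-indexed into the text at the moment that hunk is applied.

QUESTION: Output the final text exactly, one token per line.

Hunk 1: at line 11 remove [swh] add [ehrxq,ejfa] -> 14 lines: gpbja mwp knfr ymmoz dwg phhnk gwj kgt pgb bzq fwh ehrxq ejfa kxj
Hunk 2: at line 6 remove [kgt,pgb] add [cyzg] -> 13 lines: gpbja mwp knfr ymmoz dwg phhnk gwj cyzg bzq fwh ehrxq ejfa kxj
Hunk 3: at line 5 remove [gwj,cyzg] add [psq,cczrh,nylw] -> 14 lines: gpbja mwp knfr ymmoz dwg phhnk psq cczrh nylw bzq fwh ehrxq ejfa kxj
Hunk 4: at line 7 remove [cczrh,nylw] add [gywcc,elvmw,gclta] -> 15 lines: gpbja mwp knfr ymmoz dwg phhnk psq gywcc elvmw gclta bzq fwh ehrxq ejfa kxj

Answer: gpbja
mwp
knfr
ymmoz
dwg
phhnk
psq
gywcc
elvmw
gclta
bzq
fwh
ehrxq
ejfa
kxj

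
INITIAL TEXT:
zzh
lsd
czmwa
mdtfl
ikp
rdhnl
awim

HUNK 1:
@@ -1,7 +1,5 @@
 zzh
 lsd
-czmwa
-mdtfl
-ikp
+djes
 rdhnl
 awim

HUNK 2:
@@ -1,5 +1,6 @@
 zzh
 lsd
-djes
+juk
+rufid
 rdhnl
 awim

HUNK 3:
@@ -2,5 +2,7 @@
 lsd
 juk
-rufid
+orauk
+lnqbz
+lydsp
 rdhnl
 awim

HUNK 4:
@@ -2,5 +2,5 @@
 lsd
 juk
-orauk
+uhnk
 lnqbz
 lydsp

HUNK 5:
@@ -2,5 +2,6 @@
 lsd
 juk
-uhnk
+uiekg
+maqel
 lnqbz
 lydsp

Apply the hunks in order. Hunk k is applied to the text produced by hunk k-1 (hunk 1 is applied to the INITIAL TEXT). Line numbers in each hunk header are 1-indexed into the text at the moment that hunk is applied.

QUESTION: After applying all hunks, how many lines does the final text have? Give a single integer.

Answer: 9

Derivation:
Hunk 1: at line 1 remove [czmwa,mdtfl,ikp] add [djes] -> 5 lines: zzh lsd djes rdhnl awim
Hunk 2: at line 1 remove [djes] add [juk,rufid] -> 6 lines: zzh lsd juk rufid rdhnl awim
Hunk 3: at line 2 remove [rufid] add [orauk,lnqbz,lydsp] -> 8 lines: zzh lsd juk orauk lnqbz lydsp rdhnl awim
Hunk 4: at line 2 remove [orauk] add [uhnk] -> 8 lines: zzh lsd juk uhnk lnqbz lydsp rdhnl awim
Hunk 5: at line 2 remove [uhnk] add [uiekg,maqel] -> 9 lines: zzh lsd juk uiekg maqel lnqbz lydsp rdhnl awim
Final line count: 9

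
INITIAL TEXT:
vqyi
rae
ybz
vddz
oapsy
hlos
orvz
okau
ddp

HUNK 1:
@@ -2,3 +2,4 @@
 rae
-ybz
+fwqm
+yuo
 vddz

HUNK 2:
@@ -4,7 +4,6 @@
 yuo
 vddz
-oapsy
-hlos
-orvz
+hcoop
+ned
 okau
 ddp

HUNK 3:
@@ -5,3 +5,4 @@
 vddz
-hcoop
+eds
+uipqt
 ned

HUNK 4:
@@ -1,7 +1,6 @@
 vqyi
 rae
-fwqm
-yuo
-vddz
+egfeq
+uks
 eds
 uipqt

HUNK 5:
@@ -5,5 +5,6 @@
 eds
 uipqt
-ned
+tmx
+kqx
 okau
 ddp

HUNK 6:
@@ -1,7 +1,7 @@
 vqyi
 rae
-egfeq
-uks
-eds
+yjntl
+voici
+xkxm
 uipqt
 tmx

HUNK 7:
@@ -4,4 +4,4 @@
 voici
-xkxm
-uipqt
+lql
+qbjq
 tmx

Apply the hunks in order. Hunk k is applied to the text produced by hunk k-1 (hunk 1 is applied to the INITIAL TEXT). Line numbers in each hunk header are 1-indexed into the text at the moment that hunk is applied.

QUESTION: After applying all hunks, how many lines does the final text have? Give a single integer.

Answer: 10

Derivation:
Hunk 1: at line 2 remove [ybz] add [fwqm,yuo] -> 10 lines: vqyi rae fwqm yuo vddz oapsy hlos orvz okau ddp
Hunk 2: at line 4 remove [oapsy,hlos,orvz] add [hcoop,ned] -> 9 lines: vqyi rae fwqm yuo vddz hcoop ned okau ddp
Hunk 3: at line 5 remove [hcoop] add [eds,uipqt] -> 10 lines: vqyi rae fwqm yuo vddz eds uipqt ned okau ddp
Hunk 4: at line 1 remove [fwqm,yuo,vddz] add [egfeq,uks] -> 9 lines: vqyi rae egfeq uks eds uipqt ned okau ddp
Hunk 5: at line 5 remove [ned] add [tmx,kqx] -> 10 lines: vqyi rae egfeq uks eds uipqt tmx kqx okau ddp
Hunk 6: at line 1 remove [egfeq,uks,eds] add [yjntl,voici,xkxm] -> 10 lines: vqyi rae yjntl voici xkxm uipqt tmx kqx okau ddp
Hunk 7: at line 4 remove [xkxm,uipqt] add [lql,qbjq] -> 10 lines: vqyi rae yjntl voici lql qbjq tmx kqx okau ddp
Final line count: 10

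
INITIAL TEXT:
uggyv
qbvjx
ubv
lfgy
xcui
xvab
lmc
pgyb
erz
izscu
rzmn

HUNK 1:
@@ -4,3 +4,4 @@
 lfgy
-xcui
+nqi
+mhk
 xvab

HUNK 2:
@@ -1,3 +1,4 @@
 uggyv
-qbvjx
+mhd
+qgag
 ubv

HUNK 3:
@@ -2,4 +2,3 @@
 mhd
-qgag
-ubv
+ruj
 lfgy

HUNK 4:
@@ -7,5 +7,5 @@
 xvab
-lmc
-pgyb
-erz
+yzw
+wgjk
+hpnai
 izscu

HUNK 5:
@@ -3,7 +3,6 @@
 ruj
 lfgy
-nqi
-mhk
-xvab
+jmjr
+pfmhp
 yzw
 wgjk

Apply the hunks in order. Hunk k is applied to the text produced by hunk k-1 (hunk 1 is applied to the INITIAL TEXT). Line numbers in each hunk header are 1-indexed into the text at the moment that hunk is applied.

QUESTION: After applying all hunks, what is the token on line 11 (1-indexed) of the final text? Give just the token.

Hunk 1: at line 4 remove [xcui] add [nqi,mhk] -> 12 lines: uggyv qbvjx ubv lfgy nqi mhk xvab lmc pgyb erz izscu rzmn
Hunk 2: at line 1 remove [qbvjx] add [mhd,qgag] -> 13 lines: uggyv mhd qgag ubv lfgy nqi mhk xvab lmc pgyb erz izscu rzmn
Hunk 3: at line 2 remove [qgag,ubv] add [ruj] -> 12 lines: uggyv mhd ruj lfgy nqi mhk xvab lmc pgyb erz izscu rzmn
Hunk 4: at line 7 remove [lmc,pgyb,erz] add [yzw,wgjk,hpnai] -> 12 lines: uggyv mhd ruj lfgy nqi mhk xvab yzw wgjk hpnai izscu rzmn
Hunk 5: at line 3 remove [nqi,mhk,xvab] add [jmjr,pfmhp] -> 11 lines: uggyv mhd ruj lfgy jmjr pfmhp yzw wgjk hpnai izscu rzmn
Final line 11: rzmn

Answer: rzmn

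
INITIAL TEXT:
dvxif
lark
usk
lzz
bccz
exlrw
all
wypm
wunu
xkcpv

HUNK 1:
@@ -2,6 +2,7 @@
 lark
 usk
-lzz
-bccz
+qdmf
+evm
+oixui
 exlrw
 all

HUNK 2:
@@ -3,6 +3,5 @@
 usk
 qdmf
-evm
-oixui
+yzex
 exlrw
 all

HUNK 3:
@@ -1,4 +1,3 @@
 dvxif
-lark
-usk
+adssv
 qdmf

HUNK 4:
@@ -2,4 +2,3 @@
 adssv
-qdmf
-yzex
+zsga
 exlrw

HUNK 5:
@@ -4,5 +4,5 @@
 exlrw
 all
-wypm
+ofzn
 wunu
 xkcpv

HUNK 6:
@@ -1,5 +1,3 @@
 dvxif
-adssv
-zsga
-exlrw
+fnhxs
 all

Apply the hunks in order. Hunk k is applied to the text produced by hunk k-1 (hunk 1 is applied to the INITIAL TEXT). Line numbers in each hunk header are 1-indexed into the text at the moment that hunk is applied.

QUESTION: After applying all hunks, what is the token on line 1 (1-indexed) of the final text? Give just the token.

Hunk 1: at line 2 remove [lzz,bccz] add [qdmf,evm,oixui] -> 11 lines: dvxif lark usk qdmf evm oixui exlrw all wypm wunu xkcpv
Hunk 2: at line 3 remove [evm,oixui] add [yzex] -> 10 lines: dvxif lark usk qdmf yzex exlrw all wypm wunu xkcpv
Hunk 3: at line 1 remove [lark,usk] add [adssv] -> 9 lines: dvxif adssv qdmf yzex exlrw all wypm wunu xkcpv
Hunk 4: at line 2 remove [qdmf,yzex] add [zsga] -> 8 lines: dvxif adssv zsga exlrw all wypm wunu xkcpv
Hunk 5: at line 4 remove [wypm] add [ofzn] -> 8 lines: dvxif adssv zsga exlrw all ofzn wunu xkcpv
Hunk 6: at line 1 remove [adssv,zsga,exlrw] add [fnhxs] -> 6 lines: dvxif fnhxs all ofzn wunu xkcpv
Final line 1: dvxif

Answer: dvxif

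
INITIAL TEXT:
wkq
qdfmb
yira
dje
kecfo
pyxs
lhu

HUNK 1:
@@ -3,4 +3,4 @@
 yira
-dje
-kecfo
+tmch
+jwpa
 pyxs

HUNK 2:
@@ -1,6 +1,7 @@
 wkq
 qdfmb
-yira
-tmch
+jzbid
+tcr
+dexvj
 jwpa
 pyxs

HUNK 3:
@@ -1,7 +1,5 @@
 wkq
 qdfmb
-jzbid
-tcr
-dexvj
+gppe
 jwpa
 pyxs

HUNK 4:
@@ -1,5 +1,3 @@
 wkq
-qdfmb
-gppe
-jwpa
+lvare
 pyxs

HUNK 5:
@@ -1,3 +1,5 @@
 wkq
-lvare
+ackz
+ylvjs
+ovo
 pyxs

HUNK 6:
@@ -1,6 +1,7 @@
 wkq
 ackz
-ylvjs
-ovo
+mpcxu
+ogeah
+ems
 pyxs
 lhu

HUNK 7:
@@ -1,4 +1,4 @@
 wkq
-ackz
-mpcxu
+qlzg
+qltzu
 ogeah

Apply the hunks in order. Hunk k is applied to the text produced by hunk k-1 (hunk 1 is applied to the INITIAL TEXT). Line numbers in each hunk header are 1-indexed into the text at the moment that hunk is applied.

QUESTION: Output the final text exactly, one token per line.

Answer: wkq
qlzg
qltzu
ogeah
ems
pyxs
lhu

Derivation:
Hunk 1: at line 3 remove [dje,kecfo] add [tmch,jwpa] -> 7 lines: wkq qdfmb yira tmch jwpa pyxs lhu
Hunk 2: at line 1 remove [yira,tmch] add [jzbid,tcr,dexvj] -> 8 lines: wkq qdfmb jzbid tcr dexvj jwpa pyxs lhu
Hunk 3: at line 1 remove [jzbid,tcr,dexvj] add [gppe] -> 6 lines: wkq qdfmb gppe jwpa pyxs lhu
Hunk 4: at line 1 remove [qdfmb,gppe,jwpa] add [lvare] -> 4 lines: wkq lvare pyxs lhu
Hunk 5: at line 1 remove [lvare] add [ackz,ylvjs,ovo] -> 6 lines: wkq ackz ylvjs ovo pyxs lhu
Hunk 6: at line 1 remove [ylvjs,ovo] add [mpcxu,ogeah,ems] -> 7 lines: wkq ackz mpcxu ogeah ems pyxs lhu
Hunk 7: at line 1 remove [ackz,mpcxu] add [qlzg,qltzu] -> 7 lines: wkq qlzg qltzu ogeah ems pyxs lhu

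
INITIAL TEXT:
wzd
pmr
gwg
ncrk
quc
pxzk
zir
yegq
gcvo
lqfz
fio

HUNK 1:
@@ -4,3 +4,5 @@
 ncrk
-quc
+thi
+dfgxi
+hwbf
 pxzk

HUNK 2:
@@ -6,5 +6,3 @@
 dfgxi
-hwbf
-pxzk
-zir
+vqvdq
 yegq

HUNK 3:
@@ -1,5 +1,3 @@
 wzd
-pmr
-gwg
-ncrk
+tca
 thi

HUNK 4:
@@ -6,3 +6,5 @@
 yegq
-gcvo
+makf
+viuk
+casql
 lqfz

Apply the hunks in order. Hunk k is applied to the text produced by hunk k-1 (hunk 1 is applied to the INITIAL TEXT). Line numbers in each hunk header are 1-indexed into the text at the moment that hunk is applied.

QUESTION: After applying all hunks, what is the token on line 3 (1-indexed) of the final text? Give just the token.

Hunk 1: at line 4 remove [quc] add [thi,dfgxi,hwbf] -> 13 lines: wzd pmr gwg ncrk thi dfgxi hwbf pxzk zir yegq gcvo lqfz fio
Hunk 2: at line 6 remove [hwbf,pxzk,zir] add [vqvdq] -> 11 lines: wzd pmr gwg ncrk thi dfgxi vqvdq yegq gcvo lqfz fio
Hunk 3: at line 1 remove [pmr,gwg,ncrk] add [tca] -> 9 lines: wzd tca thi dfgxi vqvdq yegq gcvo lqfz fio
Hunk 4: at line 6 remove [gcvo] add [makf,viuk,casql] -> 11 lines: wzd tca thi dfgxi vqvdq yegq makf viuk casql lqfz fio
Final line 3: thi

Answer: thi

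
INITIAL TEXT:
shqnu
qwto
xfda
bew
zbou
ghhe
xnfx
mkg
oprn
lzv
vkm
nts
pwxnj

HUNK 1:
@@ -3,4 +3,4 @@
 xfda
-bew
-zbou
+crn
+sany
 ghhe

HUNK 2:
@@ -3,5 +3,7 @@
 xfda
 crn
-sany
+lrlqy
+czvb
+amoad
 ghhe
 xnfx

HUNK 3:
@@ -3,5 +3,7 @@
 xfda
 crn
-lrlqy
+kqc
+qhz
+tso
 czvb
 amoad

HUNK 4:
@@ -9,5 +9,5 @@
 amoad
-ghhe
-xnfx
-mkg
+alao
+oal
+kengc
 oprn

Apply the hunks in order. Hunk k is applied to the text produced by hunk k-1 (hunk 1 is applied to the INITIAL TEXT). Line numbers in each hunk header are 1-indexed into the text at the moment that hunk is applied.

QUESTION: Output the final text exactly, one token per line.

Answer: shqnu
qwto
xfda
crn
kqc
qhz
tso
czvb
amoad
alao
oal
kengc
oprn
lzv
vkm
nts
pwxnj

Derivation:
Hunk 1: at line 3 remove [bew,zbou] add [crn,sany] -> 13 lines: shqnu qwto xfda crn sany ghhe xnfx mkg oprn lzv vkm nts pwxnj
Hunk 2: at line 3 remove [sany] add [lrlqy,czvb,amoad] -> 15 lines: shqnu qwto xfda crn lrlqy czvb amoad ghhe xnfx mkg oprn lzv vkm nts pwxnj
Hunk 3: at line 3 remove [lrlqy] add [kqc,qhz,tso] -> 17 lines: shqnu qwto xfda crn kqc qhz tso czvb amoad ghhe xnfx mkg oprn lzv vkm nts pwxnj
Hunk 4: at line 9 remove [ghhe,xnfx,mkg] add [alao,oal,kengc] -> 17 lines: shqnu qwto xfda crn kqc qhz tso czvb amoad alao oal kengc oprn lzv vkm nts pwxnj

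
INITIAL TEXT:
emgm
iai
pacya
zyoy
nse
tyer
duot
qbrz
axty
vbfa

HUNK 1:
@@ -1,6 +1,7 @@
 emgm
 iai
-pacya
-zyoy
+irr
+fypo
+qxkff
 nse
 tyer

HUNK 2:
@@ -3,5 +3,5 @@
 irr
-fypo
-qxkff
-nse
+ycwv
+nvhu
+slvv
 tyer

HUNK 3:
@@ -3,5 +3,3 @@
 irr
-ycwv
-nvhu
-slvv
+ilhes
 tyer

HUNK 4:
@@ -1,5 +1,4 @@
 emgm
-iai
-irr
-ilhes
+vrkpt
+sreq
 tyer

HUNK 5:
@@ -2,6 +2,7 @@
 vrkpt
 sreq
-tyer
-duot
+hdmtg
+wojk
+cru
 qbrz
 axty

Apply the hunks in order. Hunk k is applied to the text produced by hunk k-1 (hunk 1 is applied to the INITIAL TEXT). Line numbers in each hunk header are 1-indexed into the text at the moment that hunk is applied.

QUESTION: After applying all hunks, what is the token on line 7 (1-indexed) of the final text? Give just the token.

Hunk 1: at line 1 remove [pacya,zyoy] add [irr,fypo,qxkff] -> 11 lines: emgm iai irr fypo qxkff nse tyer duot qbrz axty vbfa
Hunk 2: at line 3 remove [fypo,qxkff,nse] add [ycwv,nvhu,slvv] -> 11 lines: emgm iai irr ycwv nvhu slvv tyer duot qbrz axty vbfa
Hunk 3: at line 3 remove [ycwv,nvhu,slvv] add [ilhes] -> 9 lines: emgm iai irr ilhes tyer duot qbrz axty vbfa
Hunk 4: at line 1 remove [iai,irr,ilhes] add [vrkpt,sreq] -> 8 lines: emgm vrkpt sreq tyer duot qbrz axty vbfa
Hunk 5: at line 2 remove [tyer,duot] add [hdmtg,wojk,cru] -> 9 lines: emgm vrkpt sreq hdmtg wojk cru qbrz axty vbfa
Final line 7: qbrz

Answer: qbrz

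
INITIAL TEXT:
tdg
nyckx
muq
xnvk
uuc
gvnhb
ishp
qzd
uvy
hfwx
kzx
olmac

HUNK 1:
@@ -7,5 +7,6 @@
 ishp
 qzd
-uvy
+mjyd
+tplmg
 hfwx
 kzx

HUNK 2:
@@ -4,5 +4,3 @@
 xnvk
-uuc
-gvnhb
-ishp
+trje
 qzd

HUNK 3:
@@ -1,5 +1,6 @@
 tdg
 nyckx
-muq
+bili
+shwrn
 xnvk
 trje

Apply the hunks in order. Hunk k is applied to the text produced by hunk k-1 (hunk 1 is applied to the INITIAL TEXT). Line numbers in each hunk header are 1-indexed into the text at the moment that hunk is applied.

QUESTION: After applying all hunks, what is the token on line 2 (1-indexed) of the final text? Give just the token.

Answer: nyckx

Derivation:
Hunk 1: at line 7 remove [uvy] add [mjyd,tplmg] -> 13 lines: tdg nyckx muq xnvk uuc gvnhb ishp qzd mjyd tplmg hfwx kzx olmac
Hunk 2: at line 4 remove [uuc,gvnhb,ishp] add [trje] -> 11 lines: tdg nyckx muq xnvk trje qzd mjyd tplmg hfwx kzx olmac
Hunk 3: at line 1 remove [muq] add [bili,shwrn] -> 12 lines: tdg nyckx bili shwrn xnvk trje qzd mjyd tplmg hfwx kzx olmac
Final line 2: nyckx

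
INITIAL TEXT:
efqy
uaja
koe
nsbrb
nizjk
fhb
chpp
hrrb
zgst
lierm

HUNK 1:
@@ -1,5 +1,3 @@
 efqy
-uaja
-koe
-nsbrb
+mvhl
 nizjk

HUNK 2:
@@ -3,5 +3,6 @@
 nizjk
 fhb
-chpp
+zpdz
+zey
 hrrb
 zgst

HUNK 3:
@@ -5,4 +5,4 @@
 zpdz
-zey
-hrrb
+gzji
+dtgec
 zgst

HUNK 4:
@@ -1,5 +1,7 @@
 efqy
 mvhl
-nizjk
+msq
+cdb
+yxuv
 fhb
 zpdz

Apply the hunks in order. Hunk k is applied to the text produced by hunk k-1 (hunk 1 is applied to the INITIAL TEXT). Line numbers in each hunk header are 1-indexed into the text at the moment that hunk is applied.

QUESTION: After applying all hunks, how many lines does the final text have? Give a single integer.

Hunk 1: at line 1 remove [uaja,koe,nsbrb] add [mvhl] -> 8 lines: efqy mvhl nizjk fhb chpp hrrb zgst lierm
Hunk 2: at line 3 remove [chpp] add [zpdz,zey] -> 9 lines: efqy mvhl nizjk fhb zpdz zey hrrb zgst lierm
Hunk 3: at line 5 remove [zey,hrrb] add [gzji,dtgec] -> 9 lines: efqy mvhl nizjk fhb zpdz gzji dtgec zgst lierm
Hunk 4: at line 1 remove [nizjk] add [msq,cdb,yxuv] -> 11 lines: efqy mvhl msq cdb yxuv fhb zpdz gzji dtgec zgst lierm
Final line count: 11

Answer: 11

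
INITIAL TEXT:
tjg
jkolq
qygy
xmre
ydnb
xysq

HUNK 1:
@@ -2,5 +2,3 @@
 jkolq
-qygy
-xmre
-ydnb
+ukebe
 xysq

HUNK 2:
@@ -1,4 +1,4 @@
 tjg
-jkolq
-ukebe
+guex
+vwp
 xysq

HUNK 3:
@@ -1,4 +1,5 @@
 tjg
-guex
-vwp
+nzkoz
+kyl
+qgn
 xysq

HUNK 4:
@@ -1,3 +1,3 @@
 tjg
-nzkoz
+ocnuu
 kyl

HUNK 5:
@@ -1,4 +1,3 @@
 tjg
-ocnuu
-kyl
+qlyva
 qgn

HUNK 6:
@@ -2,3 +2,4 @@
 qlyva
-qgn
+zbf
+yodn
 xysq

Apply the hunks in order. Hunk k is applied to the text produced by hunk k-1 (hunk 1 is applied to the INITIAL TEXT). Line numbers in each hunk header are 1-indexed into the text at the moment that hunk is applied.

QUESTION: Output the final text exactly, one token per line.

Answer: tjg
qlyva
zbf
yodn
xysq

Derivation:
Hunk 1: at line 2 remove [qygy,xmre,ydnb] add [ukebe] -> 4 lines: tjg jkolq ukebe xysq
Hunk 2: at line 1 remove [jkolq,ukebe] add [guex,vwp] -> 4 lines: tjg guex vwp xysq
Hunk 3: at line 1 remove [guex,vwp] add [nzkoz,kyl,qgn] -> 5 lines: tjg nzkoz kyl qgn xysq
Hunk 4: at line 1 remove [nzkoz] add [ocnuu] -> 5 lines: tjg ocnuu kyl qgn xysq
Hunk 5: at line 1 remove [ocnuu,kyl] add [qlyva] -> 4 lines: tjg qlyva qgn xysq
Hunk 6: at line 2 remove [qgn] add [zbf,yodn] -> 5 lines: tjg qlyva zbf yodn xysq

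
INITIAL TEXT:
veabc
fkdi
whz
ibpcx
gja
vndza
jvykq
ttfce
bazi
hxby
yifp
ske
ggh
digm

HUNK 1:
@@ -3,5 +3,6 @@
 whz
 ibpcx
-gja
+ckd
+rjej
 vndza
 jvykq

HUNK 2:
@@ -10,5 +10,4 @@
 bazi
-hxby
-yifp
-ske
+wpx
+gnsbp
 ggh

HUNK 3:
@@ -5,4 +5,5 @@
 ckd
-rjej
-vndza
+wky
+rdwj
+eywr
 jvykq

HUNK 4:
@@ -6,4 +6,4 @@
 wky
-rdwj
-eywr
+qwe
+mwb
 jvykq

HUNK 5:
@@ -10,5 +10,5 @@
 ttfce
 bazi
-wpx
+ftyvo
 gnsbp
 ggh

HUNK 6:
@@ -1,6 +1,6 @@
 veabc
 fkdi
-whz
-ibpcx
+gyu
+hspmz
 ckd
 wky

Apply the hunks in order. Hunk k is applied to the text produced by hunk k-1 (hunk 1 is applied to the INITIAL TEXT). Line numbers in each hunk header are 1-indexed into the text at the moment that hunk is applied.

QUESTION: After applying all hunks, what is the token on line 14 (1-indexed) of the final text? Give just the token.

Hunk 1: at line 3 remove [gja] add [ckd,rjej] -> 15 lines: veabc fkdi whz ibpcx ckd rjej vndza jvykq ttfce bazi hxby yifp ske ggh digm
Hunk 2: at line 10 remove [hxby,yifp,ske] add [wpx,gnsbp] -> 14 lines: veabc fkdi whz ibpcx ckd rjej vndza jvykq ttfce bazi wpx gnsbp ggh digm
Hunk 3: at line 5 remove [rjej,vndza] add [wky,rdwj,eywr] -> 15 lines: veabc fkdi whz ibpcx ckd wky rdwj eywr jvykq ttfce bazi wpx gnsbp ggh digm
Hunk 4: at line 6 remove [rdwj,eywr] add [qwe,mwb] -> 15 lines: veabc fkdi whz ibpcx ckd wky qwe mwb jvykq ttfce bazi wpx gnsbp ggh digm
Hunk 5: at line 10 remove [wpx] add [ftyvo] -> 15 lines: veabc fkdi whz ibpcx ckd wky qwe mwb jvykq ttfce bazi ftyvo gnsbp ggh digm
Hunk 6: at line 1 remove [whz,ibpcx] add [gyu,hspmz] -> 15 lines: veabc fkdi gyu hspmz ckd wky qwe mwb jvykq ttfce bazi ftyvo gnsbp ggh digm
Final line 14: ggh

Answer: ggh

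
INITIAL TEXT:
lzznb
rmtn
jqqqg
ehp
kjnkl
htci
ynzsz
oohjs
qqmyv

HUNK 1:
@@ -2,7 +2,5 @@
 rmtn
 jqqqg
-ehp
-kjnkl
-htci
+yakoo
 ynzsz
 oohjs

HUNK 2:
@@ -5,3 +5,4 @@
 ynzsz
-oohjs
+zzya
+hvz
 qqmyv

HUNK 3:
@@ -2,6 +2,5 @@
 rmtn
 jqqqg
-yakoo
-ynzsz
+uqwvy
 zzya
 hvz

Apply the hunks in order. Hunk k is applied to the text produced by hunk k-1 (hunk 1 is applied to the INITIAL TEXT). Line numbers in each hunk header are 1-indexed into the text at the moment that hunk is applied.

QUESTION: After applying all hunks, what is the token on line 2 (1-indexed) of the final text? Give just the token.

Hunk 1: at line 2 remove [ehp,kjnkl,htci] add [yakoo] -> 7 lines: lzznb rmtn jqqqg yakoo ynzsz oohjs qqmyv
Hunk 2: at line 5 remove [oohjs] add [zzya,hvz] -> 8 lines: lzznb rmtn jqqqg yakoo ynzsz zzya hvz qqmyv
Hunk 3: at line 2 remove [yakoo,ynzsz] add [uqwvy] -> 7 lines: lzznb rmtn jqqqg uqwvy zzya hvz qqmyv
Final line 2: rmtn

Answer: rmtn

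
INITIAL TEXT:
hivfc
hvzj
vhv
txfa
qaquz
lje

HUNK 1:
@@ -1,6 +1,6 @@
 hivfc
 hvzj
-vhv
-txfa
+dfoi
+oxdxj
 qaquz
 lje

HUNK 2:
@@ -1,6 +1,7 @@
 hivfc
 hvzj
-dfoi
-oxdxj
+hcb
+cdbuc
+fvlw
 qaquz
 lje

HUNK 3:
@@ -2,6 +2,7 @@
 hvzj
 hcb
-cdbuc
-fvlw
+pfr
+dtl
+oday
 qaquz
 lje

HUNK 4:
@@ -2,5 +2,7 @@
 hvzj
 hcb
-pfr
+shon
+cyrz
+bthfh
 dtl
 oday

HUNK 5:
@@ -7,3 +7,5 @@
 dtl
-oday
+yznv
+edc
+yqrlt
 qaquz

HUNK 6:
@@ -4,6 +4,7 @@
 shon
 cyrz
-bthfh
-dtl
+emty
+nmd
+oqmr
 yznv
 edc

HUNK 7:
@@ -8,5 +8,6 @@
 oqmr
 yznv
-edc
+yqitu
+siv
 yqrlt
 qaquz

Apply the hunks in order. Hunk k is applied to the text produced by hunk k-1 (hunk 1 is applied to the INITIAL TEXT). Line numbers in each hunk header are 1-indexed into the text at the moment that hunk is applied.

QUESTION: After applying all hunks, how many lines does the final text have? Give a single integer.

Answer: 14

Derivation:
Hunk 1: at line 1 remove [vhv,txfa] add [dfoi,oxdxj] -> 6 lines: hivfc hvzj dfoi oxdxj qaquz lje
Hunk 2: at line 1 remove [dfoi,oxdxj] add [hcb,cdbuc,fvlw] -> 7 lines: hivfc hvzj hcb cdbuc fvlw qaquz lje
Hunk 3: at line 2 remove [cdbuc,fvlw] add [pfr,dtl,oday] -> 8 lines: hivfc hvzj hcb pfr dtl oday qaquz lje
Hunk 4: at line 2 remove [pfr] add [shon,cyrz,bthfh] -> 10 lines: hivfc hvzj hcb shon cyrz bthfh dtl oday qaquz lje
Hunk 5: at line 7 remove [oday] add [yznv,edc,yqrlt] -> 12 lines: hivfc hvzj hcb shon cyrz bthfh dtl yznv edc yqrlt qaquz lje
Hunk 6: at line 4 remove [bthfh,dtl] add [emty,nmd,oqmr] -> 13 lines: hivfc hvzj hcb shon cyrz emty nmd oqmr yznv edc yqrlt qaquz lje
Hunk 7: at line 8 remove [edc] add [yqitu,siv] -> 14 lines: hivfc hvzj hcb shon cyrz emty nmd oqmr yznv yqitu siv yqrlt qaquz lje
Final line count: 14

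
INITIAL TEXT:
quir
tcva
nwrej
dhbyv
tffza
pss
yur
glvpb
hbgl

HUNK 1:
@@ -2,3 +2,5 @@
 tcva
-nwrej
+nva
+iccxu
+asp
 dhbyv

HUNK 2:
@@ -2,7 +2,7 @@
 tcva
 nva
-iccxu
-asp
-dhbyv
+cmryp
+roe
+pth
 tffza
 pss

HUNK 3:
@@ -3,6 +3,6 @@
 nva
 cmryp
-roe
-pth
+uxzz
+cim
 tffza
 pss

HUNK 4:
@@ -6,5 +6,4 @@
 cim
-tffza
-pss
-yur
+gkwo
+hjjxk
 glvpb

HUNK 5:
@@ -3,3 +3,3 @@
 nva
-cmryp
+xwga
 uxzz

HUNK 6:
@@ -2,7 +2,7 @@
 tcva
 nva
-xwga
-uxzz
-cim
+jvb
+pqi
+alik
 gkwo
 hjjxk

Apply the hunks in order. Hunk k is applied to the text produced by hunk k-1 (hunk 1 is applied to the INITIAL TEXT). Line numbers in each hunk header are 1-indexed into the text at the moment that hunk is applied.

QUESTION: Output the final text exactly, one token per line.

Hunk 1: at line 2 remove [nwrej] add [nva,iccxu,asp] -> 11 lines: quir tcva nva iccxu asp dhbyv tffza pss yur glvpb hbgl
Hunk 2: at line 2 remove [iccxu,asp,dhbyv] add [cmryp,roe,pth] -> 11 lines: quir tcva nva cmryp roe pth tffza pss yur glvpb hbgl
Hunk 3: at line 3 remove [roe,pth] add [uxzz,cim] -> 11 lines: quir tcva nva cmryp uxzz cim tffza pss yur glvpb hbgl
Hunk 4: at line 6 remove [tffza,pss,yur] add [gkwo,hjjxk] -> 10 lines: quir tcva nva cmryp uxzz cim gkwo hjjxk glvpb hbgl
Hunk 5: at line 3 remove [cmryp] add [xwga] -> 10 lines: quir tcva nva xwga uxzz cim gkwo hjjxk glvpb hbgl
Hunk 6: at line 2 remove [xwga,uxzz,cim] add [jvb,pqi,alik] -> 10 lines: quir tcva nva jvb pqi alik gkwo hjjxk glvpb hbgl

Answer: quir
tcva
nva
jvb
pqi
alik
gkwo
hjjxk
glvpb
hbgl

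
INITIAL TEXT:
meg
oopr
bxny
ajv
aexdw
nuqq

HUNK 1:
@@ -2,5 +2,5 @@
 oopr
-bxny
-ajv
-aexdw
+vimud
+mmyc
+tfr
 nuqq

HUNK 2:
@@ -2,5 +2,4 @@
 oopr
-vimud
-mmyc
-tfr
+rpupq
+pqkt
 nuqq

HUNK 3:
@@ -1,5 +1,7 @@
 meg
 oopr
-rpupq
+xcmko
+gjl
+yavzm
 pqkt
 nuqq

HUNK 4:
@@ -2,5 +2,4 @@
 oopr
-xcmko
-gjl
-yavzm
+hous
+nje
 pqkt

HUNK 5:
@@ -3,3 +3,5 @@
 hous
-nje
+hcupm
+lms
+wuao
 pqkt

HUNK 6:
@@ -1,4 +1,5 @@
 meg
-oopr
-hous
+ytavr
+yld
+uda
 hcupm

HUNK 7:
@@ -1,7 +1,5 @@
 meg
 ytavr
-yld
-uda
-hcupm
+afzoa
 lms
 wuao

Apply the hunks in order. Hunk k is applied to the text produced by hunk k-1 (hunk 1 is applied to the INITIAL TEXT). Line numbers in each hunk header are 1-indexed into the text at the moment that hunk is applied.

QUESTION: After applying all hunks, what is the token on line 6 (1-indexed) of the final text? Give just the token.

Hunk 1: at line 2 remove [bxny,ajv,aexdw] add [vimud,mmyc,tfr] -> 6 lines: meg oopr vimud mmyc tfr nuqq
Hunk 2: at line 2 remove [vimud,mmyc,tfr] add [rpupq,pqkt] -> 5 lines: meg oopr rpupq pqkt nuqq
Hunk 3: at line 1 remove [rpupq] add [xcmko,gjl,yavzm] -> 7 lines: meg oopr xcmko gjl yavzm pqkt nuqq
Hunk 4: at line 2 remove [xcmko,gjl,yavzm] add [hous,nje] -> 6 lines: meg oopr hous nje pqkt nuqq
Hunk 5: at line 3 remove [nje] add [hcupm,lms,wuao] -> 8 lines: meg oopr hous hcupm lms wuao pqkt nuqq
Hunk 6: at line 1 remove [oopr,hous] add [ytavr,yld,uda] -> 9 lines: meg ytavr yld uda hcupm lms wuao pqkt nuqq
Hunk 7: at line 1 remove [yld,uda,hcupm] add [afzoa] -> 7 lines: meg ytavr afzoa lms wuao pqkt nuqq
Final line 6: pqkt

Answer: pqkt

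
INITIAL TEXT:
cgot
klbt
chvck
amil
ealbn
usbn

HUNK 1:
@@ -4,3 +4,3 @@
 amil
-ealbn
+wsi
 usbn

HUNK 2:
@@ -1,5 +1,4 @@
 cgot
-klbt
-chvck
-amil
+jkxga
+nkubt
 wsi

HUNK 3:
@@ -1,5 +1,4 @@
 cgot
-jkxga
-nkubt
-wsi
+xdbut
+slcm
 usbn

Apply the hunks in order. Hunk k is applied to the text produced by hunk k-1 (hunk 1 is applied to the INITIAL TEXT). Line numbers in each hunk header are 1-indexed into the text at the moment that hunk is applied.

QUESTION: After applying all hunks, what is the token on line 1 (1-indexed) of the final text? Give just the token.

Hunk 1: at line 4 remove [ealbn] add [wsi] -> 6 lines: cgot klbt chvck amil wsi usbn
Hunk 2: at line 1 remove [klbt,chvck,amil] add [jkxga,nkubt] -> 5 lines: cgot jkxga nkubt wsi usbn
Hunk 3: at line 1 remove [jkxga,nkubt,wsi] add [xdbut,slcm] -> 4 lines: cgot xdbut slcm usbn
Final line 1: cgot

Answer: cgot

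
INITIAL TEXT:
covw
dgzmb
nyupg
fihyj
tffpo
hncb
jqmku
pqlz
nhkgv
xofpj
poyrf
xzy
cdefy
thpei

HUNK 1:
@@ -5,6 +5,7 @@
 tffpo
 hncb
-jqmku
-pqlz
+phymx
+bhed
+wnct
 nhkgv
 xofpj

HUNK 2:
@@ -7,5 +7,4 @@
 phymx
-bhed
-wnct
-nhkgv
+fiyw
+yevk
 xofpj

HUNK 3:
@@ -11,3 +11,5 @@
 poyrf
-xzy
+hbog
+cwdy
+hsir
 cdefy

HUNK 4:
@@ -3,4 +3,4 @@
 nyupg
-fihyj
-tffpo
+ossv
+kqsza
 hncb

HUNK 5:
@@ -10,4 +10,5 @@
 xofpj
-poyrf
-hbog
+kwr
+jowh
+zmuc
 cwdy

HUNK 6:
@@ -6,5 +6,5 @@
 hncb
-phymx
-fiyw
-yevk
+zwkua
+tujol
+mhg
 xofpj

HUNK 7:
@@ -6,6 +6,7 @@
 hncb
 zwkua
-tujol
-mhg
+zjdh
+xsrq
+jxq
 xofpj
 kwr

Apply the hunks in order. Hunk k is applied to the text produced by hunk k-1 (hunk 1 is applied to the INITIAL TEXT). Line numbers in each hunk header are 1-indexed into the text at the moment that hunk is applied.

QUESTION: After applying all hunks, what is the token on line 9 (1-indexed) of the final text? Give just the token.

Answer: xsrq

Derivation:
Hunk 1: at line 5 remove [jqmku,pqlz] add [phymx,bhed,wnct] -> 15 lines: covw dgzmb nyupg fihyj tffpo hncb phymx bhed wnct nhkgv xofpj poyrf xzy cdefy thpei
Hunk 2: at line 7 remove [bhed,wnct,nhkgv] add [fiyw,yevk] -> 14 lines: covw dgzmb nyupg fihyj tffpo hncb phymx fiyw yevk xofpj poyrf xzy cdefy thpei
Hunk 3: at line 11 remove [xzy] add [hbog,cwdy,hsir] -> 16 lines: covw dgzmb nyupg fihyj tffpo hncb phymx fiyw yevk xofpj poyrf hbog cwdy hsir cdefy thpei
Hunk 4: at line 3 remove [fihyj,tffpo] add [ossv,kqsza] -> 16 lines: covw dgzmb nyupg ossv kqsza hncb phymx fiyw yevk xofpj poyrf hbog cwdy hsir cdefy thpei
Hunk 5: at line 10 remove [poyrf,hbog] add [kwr,jowh,zmuc] -> 17 lines: covw dgzmb nyupg ossv kqsza hncb phymx fiyw yevk xofpj kwr jowh zmuc cwdy hsir cdefy thpei
Hunk 6: at line 6 remove [phymx,fiyw,yevk] add [zwkua,tujol,mhg] -> 17 lines: covw dgzmb nyupg ossv kqsza hncb zwkua tujol mhg xofpj kwr jowh zmuc cwdy hsir cdefy thpei
Hunk 7: at line 6 remove [tujol,mhg] add [zjdh,xsrq,jxq] -> 18 lines: covw dgzmb nyupg ossv kqsza hncb zwkua zjdh xsrq jxq xofpj kwr jowh zmuc cwdy hsir cdefy thpei
Final line 9: xsrq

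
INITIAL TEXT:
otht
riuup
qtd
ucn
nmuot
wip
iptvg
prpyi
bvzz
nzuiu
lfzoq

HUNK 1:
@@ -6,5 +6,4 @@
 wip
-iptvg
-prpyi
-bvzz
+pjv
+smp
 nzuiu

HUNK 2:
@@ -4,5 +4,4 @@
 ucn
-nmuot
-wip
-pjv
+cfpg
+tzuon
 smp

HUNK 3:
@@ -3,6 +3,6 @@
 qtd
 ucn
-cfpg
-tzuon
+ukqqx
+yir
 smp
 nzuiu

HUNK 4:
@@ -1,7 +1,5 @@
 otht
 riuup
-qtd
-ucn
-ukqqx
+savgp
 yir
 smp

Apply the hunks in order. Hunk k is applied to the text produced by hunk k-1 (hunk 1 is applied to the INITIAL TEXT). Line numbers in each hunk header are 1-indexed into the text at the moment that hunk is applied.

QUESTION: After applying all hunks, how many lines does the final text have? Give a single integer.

Hunk 1: at line 6 remove [iptvg,prpyi,bvzz] add [pjv,smp] -> 10 lines: otht riuup qtd ucn nmuot wip pjv smp nzuiu lfzoq
Hunk 2: at line 4 remove [nmuot,wip,pjv] add [cfpg,tzuon] -> 9 lines: otht riuup qtd ucn cfpg tzuon smp nzuiu lfzoq
Hunk 3: at line 3 remove [cfpg,tzuon] add [ukqqx,yir] -> 9 lines: otht riuup qtd ucn ukqqx yir smp nzuiu lfzoq
Hunk 4: at line 1 remove [qtd,ucn,ukqqx] add [savgp] -> 7 lines: otht riuup savgp yir smp nzuiu lfzoq
Final line count: 7

Answer: 7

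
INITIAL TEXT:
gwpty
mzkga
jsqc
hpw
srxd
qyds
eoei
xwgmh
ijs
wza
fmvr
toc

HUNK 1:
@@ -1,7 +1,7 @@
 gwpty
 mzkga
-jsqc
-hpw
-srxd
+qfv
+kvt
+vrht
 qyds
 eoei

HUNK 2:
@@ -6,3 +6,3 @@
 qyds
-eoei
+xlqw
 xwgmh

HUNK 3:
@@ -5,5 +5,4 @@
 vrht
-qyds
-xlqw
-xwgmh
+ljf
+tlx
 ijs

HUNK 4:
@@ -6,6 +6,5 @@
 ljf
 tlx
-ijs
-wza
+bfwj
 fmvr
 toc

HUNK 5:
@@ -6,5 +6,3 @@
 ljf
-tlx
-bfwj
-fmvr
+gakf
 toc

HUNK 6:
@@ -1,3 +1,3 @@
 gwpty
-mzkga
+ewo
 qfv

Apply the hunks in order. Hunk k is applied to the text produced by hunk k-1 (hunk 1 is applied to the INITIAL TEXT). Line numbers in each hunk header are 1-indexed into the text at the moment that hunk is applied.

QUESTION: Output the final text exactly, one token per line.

Answer: gwpty
ewo
qfv
kvt
vrht
ljf
gakf
toc

Derivation:
Hunk 1: at line 1 remove [jsqc,hpw,srxd] add [qfv,kvt,vrht] -> 12 lines: gwpty mzkga qfv kvt vrht qyds eoei xwgmh ijs wza fmvr toc
Hunk 2: at line 6 remove [eoei] add [xlqw] -> 12 lines: gwpty mzkga qfv kvt vrht qyds xlqw xwgmh ijs wza fmvr toc
Hunk 3: at line 5 remove [qyds,xlqw,xwgmh] add [ljf,tlx] -> 11 lines: gwpty mzkga qfv kvt vrht ljf tlx ijs wza fmvr toc
Hunk 4: at line 6 remove [ijs,wza] add [bfwj] -> 10 lines: gwpty mzkga qfv kvt vrht ljf tlx bfwj fmvr toc
Hunk 5: at line 6 remove [tlx,bfwj,fmvr] add [gakf] -> 8 lines: gwpty mzkga qfv kvt vrht ljf gakf toc
Hunk 6: at line 1 remove [mzkga] add [ewo] -> 8 lines: gwpty ewo qfv kvt vrht ljf gakf toc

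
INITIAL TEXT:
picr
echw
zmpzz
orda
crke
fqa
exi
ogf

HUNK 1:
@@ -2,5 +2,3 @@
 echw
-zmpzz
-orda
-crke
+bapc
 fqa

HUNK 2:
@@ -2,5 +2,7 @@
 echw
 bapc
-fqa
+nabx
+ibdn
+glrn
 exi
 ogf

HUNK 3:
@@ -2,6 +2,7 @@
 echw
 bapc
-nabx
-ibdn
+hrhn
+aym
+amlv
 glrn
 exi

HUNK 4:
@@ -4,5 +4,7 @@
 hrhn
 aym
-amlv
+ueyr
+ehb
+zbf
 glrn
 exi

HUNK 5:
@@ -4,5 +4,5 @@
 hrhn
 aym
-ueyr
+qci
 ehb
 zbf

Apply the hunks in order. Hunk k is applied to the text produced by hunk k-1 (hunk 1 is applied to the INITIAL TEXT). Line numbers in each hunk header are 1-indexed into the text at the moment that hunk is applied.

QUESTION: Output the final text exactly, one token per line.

Answer: picr
echw
bapc
hrhn
aym
qci
ehb
zbf
glrn
exi
ogf

Derivation:
Hunk 1: at line 2 remove [zmpzz,orda,crke] add [bapc] -> 6 lines: picr echw bapc fqa exi ogf
Hunk 2: at line 2 remove [fqa] add [nabx,ibdn,glrn] -> 8 lines: picr echw bapc nabx ibdn glrn exi ogf
Hunk 3: at line 2 remove [nabx,ibdn] add [hrhn,aym,amlv] -> 9 lines: picr echw bapc hrhn aym amlv glrn exi ogf
Hunk 4: at line 4 remove [amlv] add [ueyr,ehb,zbf] -> 11 lines: picr echw bapc hrhn aym ueyr ehb zbf glrn exi ogf
Hunk 5: at line 4 remove [ueyr] add [qci] -> 11 lines: picr echw bapc hrhn aym qci ehb zbf glrn exi ogf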